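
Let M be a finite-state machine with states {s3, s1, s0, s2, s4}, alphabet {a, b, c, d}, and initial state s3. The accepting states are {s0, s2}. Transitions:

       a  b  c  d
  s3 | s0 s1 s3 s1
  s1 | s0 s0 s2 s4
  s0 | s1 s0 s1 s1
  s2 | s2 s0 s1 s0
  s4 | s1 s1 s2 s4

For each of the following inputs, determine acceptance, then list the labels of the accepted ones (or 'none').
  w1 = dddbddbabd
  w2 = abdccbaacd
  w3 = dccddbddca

w3

w1:
  start at s3
  read 'd': s3 → s1
  read 'd': s1 → s4
  read 'd': s4 → s4
  read 'b': s4 → s1
  read 'd': s1 → s4
  read 'd': s4 → s4
  read 'b': s4 → s1
  read 'a': s1 → s0
  read 'b': s0 → s0
  read 'd': s0 → s1
  end s1, rejected
w2:
  start at s3
  read 'a': s3 → s0
  read 'b': s0 → s0
  read 'd': s0 → s1
  read 'c': s1 → s2
  read 'c': s2 → s1
  read 'b': s1 → s0
  read 'a': s0 → s1
  read 'a': s1 → s0
  read 'c': s0 → s1
  read 'd': s1 → s4
  end s4, rejected
w3:
  start at s3
  read 'd': s3 → s1
  read 'c': s1 → s2
  read 'c': s2 → s1
  read 'd': s1 → s4
  read 'd': s4 → s4
  read 'b': s4 → s1
  read 'd': s1 → s4
  read 'd': s4 → s4
  read 'c': s4 → s2
  read 'a': s2 → s2
  end s2, accepted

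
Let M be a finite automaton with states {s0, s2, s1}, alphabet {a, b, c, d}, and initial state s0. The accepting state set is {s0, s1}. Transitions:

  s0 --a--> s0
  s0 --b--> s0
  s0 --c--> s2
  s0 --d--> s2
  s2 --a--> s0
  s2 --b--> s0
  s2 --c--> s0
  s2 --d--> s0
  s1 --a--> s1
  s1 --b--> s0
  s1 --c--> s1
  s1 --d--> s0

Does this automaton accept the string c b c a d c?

Yes

Trace: s0 -c-> s2 -b-> s0 -c-> s2 -a-> s0 -d-> s2 -c-> s0
End state s0 is accepting.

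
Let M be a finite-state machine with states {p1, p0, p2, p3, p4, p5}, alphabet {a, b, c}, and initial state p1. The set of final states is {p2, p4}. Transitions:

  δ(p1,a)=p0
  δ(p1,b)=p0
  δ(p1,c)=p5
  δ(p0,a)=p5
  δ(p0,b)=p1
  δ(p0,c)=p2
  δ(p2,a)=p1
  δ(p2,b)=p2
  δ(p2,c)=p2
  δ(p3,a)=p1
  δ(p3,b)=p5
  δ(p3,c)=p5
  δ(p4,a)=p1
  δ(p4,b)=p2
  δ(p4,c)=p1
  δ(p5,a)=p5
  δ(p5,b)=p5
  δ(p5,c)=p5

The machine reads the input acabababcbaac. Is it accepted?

No

Trace: p1 -a-> p0 -c-> p2 -a-> p1 -b-> p0 -a-> p5 -b-> p5 -a-> p5 -b-> p5 -c-> p5 -b-> p5 -a-> p5 -a-> p5 -c-> p5
End state p5 is not accepting.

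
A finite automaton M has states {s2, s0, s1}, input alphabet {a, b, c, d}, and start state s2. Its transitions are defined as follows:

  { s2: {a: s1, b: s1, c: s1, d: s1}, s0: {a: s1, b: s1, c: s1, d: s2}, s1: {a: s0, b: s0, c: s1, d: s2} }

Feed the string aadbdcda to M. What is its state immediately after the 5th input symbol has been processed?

Trace: s2 -a-> s1 -a-> s0 -d-> s2 -b-> s1 -d-> s2
After 5 symbols: s2.

s2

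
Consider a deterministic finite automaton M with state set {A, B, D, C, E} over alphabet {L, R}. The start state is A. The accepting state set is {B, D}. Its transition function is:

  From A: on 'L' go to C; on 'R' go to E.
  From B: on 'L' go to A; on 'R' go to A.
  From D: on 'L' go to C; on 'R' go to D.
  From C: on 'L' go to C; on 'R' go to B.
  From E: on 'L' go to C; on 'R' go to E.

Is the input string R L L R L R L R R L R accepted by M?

Yes

start at A
read 'R': A → E
read 'L': E → C
read 'L': C → C
read 'R': C → B
read 'L': B → A
read 'R': A → E
read 'L': E → C
read 'R': C → B
read 'R': B → A
read 'L': A → C
read 'R': C → B
End state B is accepting.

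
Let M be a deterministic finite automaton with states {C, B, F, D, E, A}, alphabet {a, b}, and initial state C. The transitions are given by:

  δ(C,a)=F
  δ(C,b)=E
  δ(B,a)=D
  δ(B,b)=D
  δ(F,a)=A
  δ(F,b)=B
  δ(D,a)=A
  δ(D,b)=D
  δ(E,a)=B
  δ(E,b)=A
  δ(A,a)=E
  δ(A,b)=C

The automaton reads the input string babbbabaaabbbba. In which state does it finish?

C → E → B → D → D → D → A → C → F → A → E → A → C → E → A → E

E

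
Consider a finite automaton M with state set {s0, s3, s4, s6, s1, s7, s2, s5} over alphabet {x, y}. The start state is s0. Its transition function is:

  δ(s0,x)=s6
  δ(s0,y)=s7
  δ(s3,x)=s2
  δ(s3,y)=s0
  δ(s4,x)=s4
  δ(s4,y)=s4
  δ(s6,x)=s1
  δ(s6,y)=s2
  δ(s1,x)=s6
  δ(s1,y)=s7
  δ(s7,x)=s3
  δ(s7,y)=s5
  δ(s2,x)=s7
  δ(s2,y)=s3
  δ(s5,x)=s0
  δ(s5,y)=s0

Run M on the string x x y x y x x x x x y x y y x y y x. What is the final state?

s2

s0 → s6 → s1 → s7 → s3 → s0 → s6 → s1 → s6 → s1 → s6 → s2 → s7 → s5 → s0 → s6 → s2 → s3 → s2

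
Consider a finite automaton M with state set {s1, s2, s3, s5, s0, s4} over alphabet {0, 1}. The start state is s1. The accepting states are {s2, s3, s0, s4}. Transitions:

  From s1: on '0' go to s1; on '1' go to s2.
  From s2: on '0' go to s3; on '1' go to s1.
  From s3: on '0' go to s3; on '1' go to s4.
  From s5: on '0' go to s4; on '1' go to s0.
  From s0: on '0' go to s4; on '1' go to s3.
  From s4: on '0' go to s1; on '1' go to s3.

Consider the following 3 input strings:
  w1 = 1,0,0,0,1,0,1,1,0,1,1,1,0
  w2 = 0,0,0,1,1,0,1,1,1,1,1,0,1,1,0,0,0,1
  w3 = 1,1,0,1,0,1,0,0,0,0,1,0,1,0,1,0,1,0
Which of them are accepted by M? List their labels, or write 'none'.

w1: Trace: s1 -1-> s2 -0-> s3 -0-> s3 -0-> s3 -1-> s4 -0-> s1 -1-> s2 -1-> s1 -0-> s1 -1-> s2 -1-> s1 -1-> s2 -0-> s3  → end s3, accepted
w2: Trace: s1 -0-> s1 -0-> s1 -0-> s1 -1-> s2 -1-> s1 -0-> s1 -1-> s2 -1-> s1 -1-> s2 -1-> s1 -1-> s2 -0-> s3 -1-> s4 -1-> s3 -0-> s3 -0-> s3 -0-> s3 -1-> s4  → end s4, accepted
w3: Trace: s1 -1-> s2 -1-> s1 -0-> s1 -1-> s2 -0-> s3 -1-> s4 -0-> s1 -0-> s1 -0-> s1 -0-> s1 -1-> s2 -0-> s3 -1-> s4 -0-> s1 -1-> s2 -0-> s3 -1-> s4 -0-> s1  → end s1, rejected

w1, w2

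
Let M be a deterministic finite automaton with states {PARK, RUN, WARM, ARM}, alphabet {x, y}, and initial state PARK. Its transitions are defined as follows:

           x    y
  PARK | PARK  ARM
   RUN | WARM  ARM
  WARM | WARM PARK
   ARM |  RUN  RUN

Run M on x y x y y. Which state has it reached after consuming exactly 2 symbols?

PARK → PARK → ARM
After 2 symbols: ARM.

ARM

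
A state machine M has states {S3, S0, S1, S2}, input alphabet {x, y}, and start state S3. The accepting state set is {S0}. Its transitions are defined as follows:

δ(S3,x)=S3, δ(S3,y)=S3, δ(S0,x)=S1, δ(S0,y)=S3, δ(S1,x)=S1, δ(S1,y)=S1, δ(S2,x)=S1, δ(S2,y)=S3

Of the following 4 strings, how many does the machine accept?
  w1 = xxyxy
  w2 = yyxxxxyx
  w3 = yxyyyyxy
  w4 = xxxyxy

0

w1:
  start at S3
  read 'x': S3 → S3
  read 'x': S3 → S3
  read 'y': S3 → S3
  read 'x': S3 → S3
  read 'y': S3 → S3
  end S3, rejected
w2:
  start at S3
  read 'y': S3 → S3
  read 'y': S3 → S3
  read 'x': S3 → S3
  read 'x': S3 → S3
  read 'x': S3 → S3
  read 'x': S3 → S3
  read 'y': S3 → S3
  read 'x': S3 → S3
  end S3, rejected
w3:
  start at S3
  read 'y': S3 → S3
  read 'x': S3 → S3
  read 'y': S3 → S3
  read 'y': S3 → S3
  read 'y': S3 → S3
  read 'y': S3 → S3
  read 'x': S3 → S3
  read 'y': S3 → S3
  end S3, rejected
w4:
  start at S3
  read 'x': S3 → S3
  read 'x': S3 → S3
  read 'x': S3 → S3
  read 'y': S3 → S3
  read 'x': S3 → S3
  read 'y': S3 → S3
  end S3, rejected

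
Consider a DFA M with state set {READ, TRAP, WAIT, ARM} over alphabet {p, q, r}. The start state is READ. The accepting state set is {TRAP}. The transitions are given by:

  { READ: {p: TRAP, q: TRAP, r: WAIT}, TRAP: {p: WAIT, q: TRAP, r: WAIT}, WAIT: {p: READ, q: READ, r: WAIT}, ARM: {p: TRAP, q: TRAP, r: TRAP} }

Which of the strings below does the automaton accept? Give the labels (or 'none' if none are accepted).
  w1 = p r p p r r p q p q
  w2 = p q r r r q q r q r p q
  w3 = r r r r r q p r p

w2

w1:
  start at READ
  read 'p': READ → TRAP
  read 'r': TRAP → WAIT
  read 'p': WAIT → READ
  read 'p': READ → TRAP
  read 'r': TRAP → WAIT
  read 'r': WAIT → WAIT
  read 'p': WAIT → READ
  read 'q': READ → TRAP
  read 'p': TRAP → WAIT
  read 'q': WAIT → READ
  end READ, rejected
w2:
  start at READ
  read 'p': READ → TRAP
  read 'q': TRAP → TRAP
  read 'r': TRAP → WAIT
  read 'r': WAIT → WAIT
  read 'r': WAIT → WAIT
  read 'q': WAIT → READ
  read 'q': READ → TRAP
  read 'r': TRAP → WAIT
  read 'q': WAIT → READ
  read 'r': READ → WAIT
  read 'p': WAIT → READ
  read 'q': READ → TRAP
  end TRAP, accepted
w3:
  start at READ
  read 'r': READ → WAIT
  read 'r': WAIT → WAIT
  read 'r': WAIT → WAIT
  read 'r': WAIT → WAIT
  read 'r': WAIT → WAIT
  read 'q': WAIT → READ
  read 'p': READ → TRAP
  read 'r': TRAP → WAIT
  read 'p': WAIT → READ
  end READ, rejected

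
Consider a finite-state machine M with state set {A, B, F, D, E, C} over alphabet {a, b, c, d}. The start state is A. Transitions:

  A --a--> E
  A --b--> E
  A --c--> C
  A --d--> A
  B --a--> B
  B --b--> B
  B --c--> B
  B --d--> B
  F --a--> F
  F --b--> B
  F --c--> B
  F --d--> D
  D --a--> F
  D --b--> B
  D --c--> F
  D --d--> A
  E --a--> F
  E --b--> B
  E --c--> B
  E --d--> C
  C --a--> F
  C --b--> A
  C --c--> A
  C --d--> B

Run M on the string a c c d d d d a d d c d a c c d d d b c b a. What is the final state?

A → E → B → B → B → B → B → B → B → B → B → B → B → B → B → B → B → B → B → B → B → B → B

B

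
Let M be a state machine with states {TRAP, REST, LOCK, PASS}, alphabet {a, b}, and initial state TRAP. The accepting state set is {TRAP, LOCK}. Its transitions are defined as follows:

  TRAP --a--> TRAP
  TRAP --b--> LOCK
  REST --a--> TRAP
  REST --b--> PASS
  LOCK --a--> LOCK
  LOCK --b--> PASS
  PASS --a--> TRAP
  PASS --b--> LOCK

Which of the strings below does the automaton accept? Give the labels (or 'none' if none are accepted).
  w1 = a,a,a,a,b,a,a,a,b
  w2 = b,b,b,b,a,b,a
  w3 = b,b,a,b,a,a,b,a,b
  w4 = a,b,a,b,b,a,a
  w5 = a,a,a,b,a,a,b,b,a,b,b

w2, w3, w4, w5

w1:
  start at TRAP
  read 'a': TRAP → TRAP
  read 'a': TRAP → TRAP
  read 'a': TRAP → TRAP
  read 'a': TRAP → TRAP
  read 'b': TRAP → LOCK
  read 'a': LOCK → LOCK
  read 'a': LOCK → LOCK
  read 'a': LOCK → LOCK
  read 'b': LOCK → PASS
  end PASS, rejected
w2:
  start at TRAP
  read 'b': TRAP → LOCK
  read 'b': LOCK → PASS
  read 'b': PASS → LOCK
  read 'b': LOCK → PASS
  read 'a': PASS → TRAP
  read 'b': TRAP → LOCK
  read 'a': LOCK → LOCK
  end LOCK, accepted
w3:
  start at TRAP
  read 'b': TRAP → LOCK
  read 'b': LOCK → PASS
  read 'a': PASS → TRAP
  read 'b': TRAP → LOCK
  read 'a': LOCK → LOCK
  read 'a': LOCK → LOCK
  read 'b': LOCK → PASS
  read 'a': PASS → TRAP
  read 'b': TRAP → LOCK
  end LOCK, accepted
w4:
  start at TRAP
  read 'a': TRAP → TRAP
  read 'b': TRAP → LOCK
  read 'a': LOCK → LOCK
  read 'b': LOCK → PASS
  read 'b': PASS → LOCK
  read 'a': LOCK → LOCK
  read 'a': LOCK → LOCK
  end LOCK, accepted
w5:
  start at TRAP
  read 'a': TRAP → TRAP
  read 'a': TRAP → TRAP
  read 'a': TRAP → TRAP
  read 'b': TRAP → LOCK
  read 'a': LOCK → LOCK
  read 'a': LOCK → LOCK
  read 'b': LOCK → PASS
  read 'b': PASS → LOCK
  read 'a': LOCK → LOCK
  read 'b': LOCK → PASS
  read 'b': PASS → LOCK
  end LOCK, accepted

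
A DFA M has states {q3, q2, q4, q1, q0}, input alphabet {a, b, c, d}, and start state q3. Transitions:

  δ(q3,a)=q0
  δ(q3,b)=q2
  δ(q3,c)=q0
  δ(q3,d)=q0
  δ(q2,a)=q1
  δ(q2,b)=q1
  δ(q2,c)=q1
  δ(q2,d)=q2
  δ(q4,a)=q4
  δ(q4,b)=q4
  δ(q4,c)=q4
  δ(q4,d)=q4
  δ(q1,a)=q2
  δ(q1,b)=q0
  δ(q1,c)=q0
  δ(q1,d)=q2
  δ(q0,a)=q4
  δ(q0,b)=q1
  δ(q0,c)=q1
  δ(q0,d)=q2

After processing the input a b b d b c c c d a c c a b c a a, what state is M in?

q4

start at q3
read 'a': q3 → q0
read 'b': q0 → q1
read 'b': q1 → q0
read 'd': q0 → q2
read 'b': q2 → q1
read 'c': q1 → q0
read 'c': q0 → q1
read 'c': q1 → q0
read 'd': q0 → q2
read 'a': q2 → q1
read 'c': q1 → q0
read 'c': q0 → q1
read 'a': q1 → q2
read 'b': q2 → q1
read 'c': q1 → q0
read 'a': q0 → q4
read 'a': q4 → q4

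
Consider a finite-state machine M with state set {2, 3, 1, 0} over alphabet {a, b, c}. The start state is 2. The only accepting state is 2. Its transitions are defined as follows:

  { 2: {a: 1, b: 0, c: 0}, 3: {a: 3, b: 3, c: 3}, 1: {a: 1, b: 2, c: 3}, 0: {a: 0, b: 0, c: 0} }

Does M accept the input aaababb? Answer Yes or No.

No

Trace: 2 -a-> 1 -a-> 1 -a-> 1 -b-> 2 -a-> 1 -b-> 2 -b-> 0
End state 0 is not accepting.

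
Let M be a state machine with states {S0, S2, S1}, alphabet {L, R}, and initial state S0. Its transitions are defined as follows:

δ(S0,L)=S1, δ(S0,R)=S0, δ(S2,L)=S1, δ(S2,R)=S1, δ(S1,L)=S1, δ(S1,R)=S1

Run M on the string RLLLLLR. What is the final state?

start at S0
read 'R': S0 → S0
read 'L': S0 → S1
read 'L': S1 → S1
read 'L': S1 → S1
read 'L': S1 → S1
read 'L': S1 → S1
read 'R': S1 → S1

S1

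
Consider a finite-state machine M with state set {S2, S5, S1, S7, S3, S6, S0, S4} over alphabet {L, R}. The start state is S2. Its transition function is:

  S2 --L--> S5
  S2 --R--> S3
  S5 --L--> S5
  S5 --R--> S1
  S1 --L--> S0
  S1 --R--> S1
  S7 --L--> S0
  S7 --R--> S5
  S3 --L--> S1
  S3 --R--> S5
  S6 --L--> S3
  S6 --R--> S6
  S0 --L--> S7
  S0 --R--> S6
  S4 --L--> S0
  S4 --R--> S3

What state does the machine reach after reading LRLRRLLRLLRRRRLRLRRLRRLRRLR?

S6

S2 → S5 → S1 → S0 → S6 → S6 → S3 → S1 → S1 → S0 → S7 → S5 → S1 → S1 → S1 → S0 → S6 → S3 → S5 → S1 → S0 → S6 → S6 → S3 → S5 → S1 → S0 → S6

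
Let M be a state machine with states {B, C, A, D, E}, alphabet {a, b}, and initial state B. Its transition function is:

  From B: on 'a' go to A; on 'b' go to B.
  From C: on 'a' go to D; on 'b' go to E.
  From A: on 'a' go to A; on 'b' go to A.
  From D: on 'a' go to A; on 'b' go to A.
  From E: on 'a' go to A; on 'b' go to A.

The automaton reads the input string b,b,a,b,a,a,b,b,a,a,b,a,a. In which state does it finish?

Trace: B -b-> B -b-> B -a-> A -b-> A -a-> A -a-> A -b-> A -b-> A -a-> A -a-> A -b-> A -a-> A -a-> A

A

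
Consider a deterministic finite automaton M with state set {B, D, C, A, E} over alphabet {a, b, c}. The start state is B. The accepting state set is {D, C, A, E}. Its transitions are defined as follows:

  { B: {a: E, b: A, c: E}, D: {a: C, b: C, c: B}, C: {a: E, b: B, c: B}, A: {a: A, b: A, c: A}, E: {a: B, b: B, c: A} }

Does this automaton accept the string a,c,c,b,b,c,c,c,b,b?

Yes

B → E → A → A → A → A → A → A → A → A → A
End state A is accepting.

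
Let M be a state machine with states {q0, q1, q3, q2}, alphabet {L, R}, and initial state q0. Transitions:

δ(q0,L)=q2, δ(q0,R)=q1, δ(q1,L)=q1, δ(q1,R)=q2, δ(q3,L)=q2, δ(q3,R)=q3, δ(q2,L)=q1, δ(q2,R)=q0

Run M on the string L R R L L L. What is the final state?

start at q0
read 'L': q0 → q2
read 'R': q2 → q0
read 'R': q0 → q1
read 'L': q1 → q1
read 'L': q1 → q1
read 'L': q1 → q1

q1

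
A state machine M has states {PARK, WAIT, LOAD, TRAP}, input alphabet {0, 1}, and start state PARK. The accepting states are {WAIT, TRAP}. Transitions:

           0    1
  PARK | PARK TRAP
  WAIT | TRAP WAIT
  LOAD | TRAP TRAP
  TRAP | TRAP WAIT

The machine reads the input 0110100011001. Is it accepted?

start at PARK
read '0': PARK → PARK
read '1': PARK → TRAP
read '1': TRAP → WAIT
read '0': WAIT → TRAP
read '1': TRAP → WAIT
read '0': WAIT → TRAP
read '0': TRAP → TRAP
read '0': TRAP → TRAP
read '1': TRAP → WAIT
read '1': WAIT → WAIT
read '0': WAIT → TRAP
read '0': TRAP → TRAP
read '1': TRAP → WAIT
End state WAIT is accepting.

Yes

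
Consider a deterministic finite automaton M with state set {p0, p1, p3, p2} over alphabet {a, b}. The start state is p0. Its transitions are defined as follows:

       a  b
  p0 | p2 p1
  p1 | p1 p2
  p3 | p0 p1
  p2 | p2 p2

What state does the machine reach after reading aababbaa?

p2

start at p0
read 'a': p0 → p2
read 'a': p2 → p2
read 'b': p2 → p2
read 'a': p2 → p2
read 'b': p2 → p2
read 'b': p2 → p2
read 'a': p2 → p2
read 'a': p2 → p2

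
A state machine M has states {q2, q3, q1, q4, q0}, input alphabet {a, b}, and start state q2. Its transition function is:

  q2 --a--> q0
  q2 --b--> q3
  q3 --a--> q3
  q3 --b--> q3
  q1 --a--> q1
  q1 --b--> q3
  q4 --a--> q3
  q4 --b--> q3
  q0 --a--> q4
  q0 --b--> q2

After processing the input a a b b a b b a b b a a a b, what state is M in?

start at q2
read 'a': q2 → q0
read 'a': q0 → q4
read 'b': q4 → q3
read 'b': q3 → q3
read 'a': q3 → q3
read 'b': q3 → q3
read 'b': q3 → q3
read 'a': q3 → q3
read 'b': q3 → q3
read 'b': q3 → q3
read 'a': q3 → q3
read 'a': q3 → q3
read 'a': q3 → q3
read 'b': q3 → q3

q3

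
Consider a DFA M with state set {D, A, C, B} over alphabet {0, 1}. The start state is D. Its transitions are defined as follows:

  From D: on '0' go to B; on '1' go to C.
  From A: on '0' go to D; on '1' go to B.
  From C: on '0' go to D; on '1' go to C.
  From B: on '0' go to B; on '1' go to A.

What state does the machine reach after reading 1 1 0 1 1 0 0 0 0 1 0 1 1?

start at D
read '1': D → C
read '1': C → C
read '0': C → D
read '1': D → C
read '1': C → C
read '0': C → D
read '0': D → B
read '0': B → B
read '0': B → B
read '1': B → A
read '0': A → D
read '1': D → C
read '1': C → C

C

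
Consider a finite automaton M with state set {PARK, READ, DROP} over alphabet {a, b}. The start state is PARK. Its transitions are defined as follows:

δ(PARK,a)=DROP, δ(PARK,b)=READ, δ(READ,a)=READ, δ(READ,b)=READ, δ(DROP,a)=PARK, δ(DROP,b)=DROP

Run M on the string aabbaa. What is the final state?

READ

start at PARK
read 'a': PARK → DROP
read 'a': DROP → PARK
read 'b': PARK → READ
read 'b': READ → READ
read 'a': READ → READ
read 'a': READ → READ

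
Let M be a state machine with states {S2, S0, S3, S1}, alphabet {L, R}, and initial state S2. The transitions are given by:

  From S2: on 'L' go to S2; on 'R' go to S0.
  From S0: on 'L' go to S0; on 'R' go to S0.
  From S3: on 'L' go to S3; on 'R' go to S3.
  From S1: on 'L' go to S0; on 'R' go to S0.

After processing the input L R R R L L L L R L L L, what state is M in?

S2 → S2 → S0 → S0 → S0 → S0 → S0 → S0 → S0 → S0 → S0 → S0 → S0

S0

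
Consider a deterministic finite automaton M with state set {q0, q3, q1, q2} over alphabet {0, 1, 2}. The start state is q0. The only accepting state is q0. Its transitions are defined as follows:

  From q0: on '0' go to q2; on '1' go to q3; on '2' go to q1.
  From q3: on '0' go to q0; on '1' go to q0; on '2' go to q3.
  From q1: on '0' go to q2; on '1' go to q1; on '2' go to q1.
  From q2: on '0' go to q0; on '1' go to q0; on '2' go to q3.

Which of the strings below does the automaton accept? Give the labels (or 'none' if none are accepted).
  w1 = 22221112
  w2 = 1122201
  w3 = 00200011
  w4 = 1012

w2

w1: Trace: q0 -2-> q1 -2-> q1 -2-> q1 -2-> q1 -1-> q1 -1-> q1 -1-> q1 -2-> q1  → end q1, rejected
w2: Trace: q0 -1-> q3 -1-> q0 -2-> q1 -2-> q1 -2-> q1 -0-> q2 -1-> q0  → end q0, accepted
w3: Trace: q0 -0-> q2 -0-> q0 -2-> q1 -0-> q2 -0-> q0 -0-> q2 -1-> q0 -1-> q3  → end q3, rejected
w4: Trace: q0 -1-> q3 -0-> q0 -1-> q3 -2-> q3  → end q3, rejected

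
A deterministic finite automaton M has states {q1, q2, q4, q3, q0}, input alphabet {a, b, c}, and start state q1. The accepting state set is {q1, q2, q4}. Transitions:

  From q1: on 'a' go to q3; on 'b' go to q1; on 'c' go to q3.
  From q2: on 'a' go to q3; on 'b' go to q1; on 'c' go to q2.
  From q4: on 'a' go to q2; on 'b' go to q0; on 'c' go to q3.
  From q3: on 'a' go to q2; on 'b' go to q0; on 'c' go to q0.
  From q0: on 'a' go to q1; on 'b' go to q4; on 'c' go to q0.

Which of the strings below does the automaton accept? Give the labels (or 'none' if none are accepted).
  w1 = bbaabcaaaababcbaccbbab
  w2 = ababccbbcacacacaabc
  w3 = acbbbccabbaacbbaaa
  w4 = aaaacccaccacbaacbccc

w1

w1: Trace: q1 -b-> q1 -b-> q1 -a-> q3 -a-> q2 -b-> q1 -c-> q3 -a-> q2 -a-> q3 -a-> q2 -a-> q3 -b-> q0 -a-> q1 -b-> q1 -c-> q3 -b-> q0 -a-> q1 -c-> q3 -c-> q0 -b-> q4 -b-> q0 -a-> q1 -b-> q1  → end q1, accepted
w2: Trace: q1 -a-> q3 -b-> q0 -a-> q1 -b-> q1 -c-> q3 -c-> q0 -b-> q4 -b-> q0 -c-> q0 -a-> q1 -c-> q3 -a-> q2 -c-> q2 -a-> q3 -c-> q0 -a-> q1 -a-> q3 -b-> q0 -c-> q0  → end q0, rejected
w3: Trace: q1 -a-> q3 -c-> q0 -b-> q4 -b-> q0 -b-> q4 -c-> q3 -c-> q0 -a-> q1 -b-> q1 -b-> q1 -a-> q3 -a-> q2 -c-> q2 -b-> q1 -b-> q1 -a-> q3 -a-> q2 -a-> q3  → end q3, rejected
w4: Trace: q1 -a-> q3 -a-> q2 -a-> q3 -a-> q2 -c-> q2 -c-> q2 -c-> q2 -a-> q3 -c-> q0 -c-> q0 -a-> q1 -c-> q3 -b-> q0 -a-> q1 -a-> q3 -c-> q0 -b-> q4 -c-> q3 -c-> q0 -c-> q0  → end q0, rejected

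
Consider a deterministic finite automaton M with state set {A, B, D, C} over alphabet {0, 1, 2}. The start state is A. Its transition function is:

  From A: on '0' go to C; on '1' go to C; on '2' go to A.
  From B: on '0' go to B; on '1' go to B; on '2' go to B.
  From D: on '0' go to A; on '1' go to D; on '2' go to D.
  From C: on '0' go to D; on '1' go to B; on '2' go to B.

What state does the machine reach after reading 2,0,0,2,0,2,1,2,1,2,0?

start at A
read '2': A → A
read '0': A → C
read '0': C → D
read '2': D → D
read '0': D → A
read '2': A → A
read '1': A → C
read '2': C → B
read '1': B → B
read '2': B → B
read '0': B → B

B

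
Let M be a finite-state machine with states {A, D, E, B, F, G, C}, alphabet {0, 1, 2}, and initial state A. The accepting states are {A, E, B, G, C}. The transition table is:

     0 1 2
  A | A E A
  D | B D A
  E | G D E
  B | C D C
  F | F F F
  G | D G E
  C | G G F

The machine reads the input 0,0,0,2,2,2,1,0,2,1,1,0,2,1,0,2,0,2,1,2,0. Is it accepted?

Yes

start at A
read '0': A → A
read '0': A → A
read '0': A → A
read '2': A → A
read '2': A → A
read '2': A → A
read '1': A → E
read '0': E → G
read '2': G → E
read '1': E → D
read '1': D → D
read '0': D → B
read '2': B → C
read '1': C → G
read '0': G → D
read '2': D → A
read '0': A → A
read '2': A → A
read '1': A → E
read '2': E → E
read '0': E → G
End state G is accepting.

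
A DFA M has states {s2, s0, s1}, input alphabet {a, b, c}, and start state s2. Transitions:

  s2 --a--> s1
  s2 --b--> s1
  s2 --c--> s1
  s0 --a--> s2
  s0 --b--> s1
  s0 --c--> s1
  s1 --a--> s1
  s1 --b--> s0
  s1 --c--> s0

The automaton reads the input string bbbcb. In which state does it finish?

start at s2
read 'b': s2 → s1
read 'b': s1 → s0
read 'b': s0 → s1
read 'c': s1 → s0
read 'b': s0 → s1

s1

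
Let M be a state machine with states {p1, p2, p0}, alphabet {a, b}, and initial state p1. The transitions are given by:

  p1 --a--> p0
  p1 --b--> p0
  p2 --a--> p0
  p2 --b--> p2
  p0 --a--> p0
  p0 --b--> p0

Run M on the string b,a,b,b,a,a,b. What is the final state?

start at p1
read 'b': p1 → p0
read 'a': p0 → p0
read 'b': p0 → p0
read 'b': p0 → p0
read 'a': p0 → p0
read 'a': p0 → p0
read 'b': p0 → p0

p0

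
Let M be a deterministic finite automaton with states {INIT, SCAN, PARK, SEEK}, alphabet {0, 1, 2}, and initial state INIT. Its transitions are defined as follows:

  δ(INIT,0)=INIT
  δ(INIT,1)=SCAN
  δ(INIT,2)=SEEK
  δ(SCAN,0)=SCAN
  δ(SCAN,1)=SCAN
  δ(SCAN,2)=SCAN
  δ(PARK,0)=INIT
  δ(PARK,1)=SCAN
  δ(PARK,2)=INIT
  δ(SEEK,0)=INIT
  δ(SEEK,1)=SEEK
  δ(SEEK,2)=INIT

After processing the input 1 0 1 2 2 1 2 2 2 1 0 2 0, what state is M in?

SCAN

INIT → SCAN → SCAN → SCAN → SCAN → SCAN → SCAN → SCAN → SCAN → SCAN → SCAN → SCAN → SCAN → SCAN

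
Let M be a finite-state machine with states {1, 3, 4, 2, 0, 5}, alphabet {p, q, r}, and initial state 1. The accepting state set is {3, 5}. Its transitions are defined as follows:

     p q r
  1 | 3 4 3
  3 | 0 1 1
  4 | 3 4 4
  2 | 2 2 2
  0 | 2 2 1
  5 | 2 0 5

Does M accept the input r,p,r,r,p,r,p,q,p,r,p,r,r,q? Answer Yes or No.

No

1 → 3 → 0 → 1 → 3 → 0 → 1 → 3 → 1 → 3 → 1 → 3 → 1 → 3 → 1
End state 1 is not accepting.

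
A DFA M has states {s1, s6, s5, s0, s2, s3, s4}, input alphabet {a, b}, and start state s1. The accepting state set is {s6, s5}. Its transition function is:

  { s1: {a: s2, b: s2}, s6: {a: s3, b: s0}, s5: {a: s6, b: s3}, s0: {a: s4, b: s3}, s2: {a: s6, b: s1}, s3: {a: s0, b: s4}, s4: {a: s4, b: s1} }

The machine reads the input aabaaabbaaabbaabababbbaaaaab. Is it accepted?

start at s1
read 'a': s1 → s2
read 'a': s2 → s6
read 'b': s6 → s0
read 'a': s0 → s4
read 'a': s4 → s4
read 'a': s4 → s4
read 'b': s4 → s1
read 'b': s1 → s2
read 'a': s2 → s6
read 'a': s6 → s3
read 'a': s3 → s0
read 'b': s0 → s3
read 'b': s3 → s4
read 'a': s4 → s4
read 'a': s4 → s4
read 'b': s4 → s1
read 'a': s1 → s2
read 'b': s2 → s1
read 'a': s1 → s2
read 'b': s2 → s1
read 'b': s1 → s2
read 'b': s2 → s1
read 'a': s1 → s2
read 'a': s2 → s6
read 'a': s6 → s3
read 'a': s3 → s0
read 'a': s0 → s4
read 'b': s4 → s1
End state s1 is not accepting.

No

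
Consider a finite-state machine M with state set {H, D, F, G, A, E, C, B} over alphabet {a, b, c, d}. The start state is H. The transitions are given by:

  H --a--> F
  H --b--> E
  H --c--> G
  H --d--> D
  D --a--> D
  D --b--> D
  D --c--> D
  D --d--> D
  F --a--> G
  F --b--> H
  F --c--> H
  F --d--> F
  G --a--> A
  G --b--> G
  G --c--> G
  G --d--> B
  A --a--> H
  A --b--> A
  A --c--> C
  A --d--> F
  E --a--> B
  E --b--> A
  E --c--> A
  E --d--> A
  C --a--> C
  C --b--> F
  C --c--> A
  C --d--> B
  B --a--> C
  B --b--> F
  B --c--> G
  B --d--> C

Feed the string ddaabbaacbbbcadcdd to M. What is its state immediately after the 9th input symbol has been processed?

D

Trace: H -d-> D -d-> D -a-> D -a-> D -b-> D -b-> D -a-> D -a-> D -c-> D
After 9 symbols: D.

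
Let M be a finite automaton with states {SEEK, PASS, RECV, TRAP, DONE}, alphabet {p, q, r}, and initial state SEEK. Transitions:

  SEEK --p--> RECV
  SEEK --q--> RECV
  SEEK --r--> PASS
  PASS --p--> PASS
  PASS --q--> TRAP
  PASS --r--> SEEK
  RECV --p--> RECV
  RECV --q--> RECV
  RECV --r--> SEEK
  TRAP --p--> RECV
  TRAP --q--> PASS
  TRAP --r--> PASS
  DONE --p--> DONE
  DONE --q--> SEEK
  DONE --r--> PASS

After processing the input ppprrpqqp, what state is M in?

PASS

start at SEEK
read 'p': SEEK → RECV
read 'p': RECV → RECV
read 'p': RECV → RECV
read 'r': RECV → SEEK
read 'r': SEEK → PASS
read 'p': PASS → PASS
read 'q': PASS → TRAP
read 'q': TRAP → PASS
read 'p': PASS → PASS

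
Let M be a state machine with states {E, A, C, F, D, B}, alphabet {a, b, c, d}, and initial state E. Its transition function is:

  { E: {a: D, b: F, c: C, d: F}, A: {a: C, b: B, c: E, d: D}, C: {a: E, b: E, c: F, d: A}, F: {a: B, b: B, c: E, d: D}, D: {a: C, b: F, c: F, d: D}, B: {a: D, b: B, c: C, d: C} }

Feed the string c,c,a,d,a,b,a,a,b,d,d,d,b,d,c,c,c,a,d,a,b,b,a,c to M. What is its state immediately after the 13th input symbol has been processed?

F

Trace: E -c-> C -c-> F -a-> B -d-> C -a-> E -b-> F -a-> B -a-> D -b-> F -d-> D -d-> D -d-> D -b-> F
After 13 symbols: F.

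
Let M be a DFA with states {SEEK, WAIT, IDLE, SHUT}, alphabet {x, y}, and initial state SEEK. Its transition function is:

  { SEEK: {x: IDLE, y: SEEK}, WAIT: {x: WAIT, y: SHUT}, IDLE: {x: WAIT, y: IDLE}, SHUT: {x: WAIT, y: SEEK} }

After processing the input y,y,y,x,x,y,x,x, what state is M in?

SEEK → SEEK → SEEK → SEEK → IDLE → WAIT → SHUT → WAIT → WAIT

WAIT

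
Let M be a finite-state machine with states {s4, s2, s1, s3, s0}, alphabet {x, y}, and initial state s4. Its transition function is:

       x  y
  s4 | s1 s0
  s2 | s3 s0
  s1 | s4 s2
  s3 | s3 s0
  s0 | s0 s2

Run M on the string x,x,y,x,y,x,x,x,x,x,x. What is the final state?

s3

s4 → s1 → s4 → s0 → s0 → s2 → s3 → s3 → s3 → s3 → s3 → s3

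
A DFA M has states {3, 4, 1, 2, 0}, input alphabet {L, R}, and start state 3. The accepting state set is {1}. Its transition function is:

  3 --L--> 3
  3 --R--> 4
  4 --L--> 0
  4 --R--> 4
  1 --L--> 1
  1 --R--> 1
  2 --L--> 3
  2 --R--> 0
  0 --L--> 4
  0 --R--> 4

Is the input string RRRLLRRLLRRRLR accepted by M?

3 → 4 → 4 → 4 → 0 → 4 → 4 → 4 → 0 → 4 → 4 → 4 → 4 → 0 → 4
End state 4 is not accepting.

No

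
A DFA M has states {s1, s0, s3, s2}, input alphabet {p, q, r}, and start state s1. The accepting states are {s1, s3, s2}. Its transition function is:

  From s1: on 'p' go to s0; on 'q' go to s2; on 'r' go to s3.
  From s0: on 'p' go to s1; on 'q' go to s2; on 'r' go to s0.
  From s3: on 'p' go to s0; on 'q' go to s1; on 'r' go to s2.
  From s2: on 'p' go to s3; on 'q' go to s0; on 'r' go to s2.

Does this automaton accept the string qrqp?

Yes

start at s1
read 'q': s1 → s2
read 'r': s2 → s2
read 'q': s2 → s0
read 'p': s0 → s1
End state s1 is accepting.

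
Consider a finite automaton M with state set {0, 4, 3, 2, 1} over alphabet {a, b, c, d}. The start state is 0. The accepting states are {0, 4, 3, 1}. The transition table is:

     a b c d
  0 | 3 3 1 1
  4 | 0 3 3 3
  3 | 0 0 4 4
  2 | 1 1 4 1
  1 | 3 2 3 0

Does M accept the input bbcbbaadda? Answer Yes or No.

Yes

0 → 3 → 0 → 1 → 2 → 1 → 3 → 0 → 1 → 0 → 3
End state 3 is accepting.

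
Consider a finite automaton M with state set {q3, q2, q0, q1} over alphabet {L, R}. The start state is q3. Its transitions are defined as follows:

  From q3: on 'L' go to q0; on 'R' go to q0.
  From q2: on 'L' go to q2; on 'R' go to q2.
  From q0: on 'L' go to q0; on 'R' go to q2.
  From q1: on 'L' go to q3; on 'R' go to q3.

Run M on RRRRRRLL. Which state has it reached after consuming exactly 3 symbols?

q2

start at q3
read 'R': q3 → q0
read 'R': q0 → q2
read 'R': q2 → q2
After 3 symbols: q2.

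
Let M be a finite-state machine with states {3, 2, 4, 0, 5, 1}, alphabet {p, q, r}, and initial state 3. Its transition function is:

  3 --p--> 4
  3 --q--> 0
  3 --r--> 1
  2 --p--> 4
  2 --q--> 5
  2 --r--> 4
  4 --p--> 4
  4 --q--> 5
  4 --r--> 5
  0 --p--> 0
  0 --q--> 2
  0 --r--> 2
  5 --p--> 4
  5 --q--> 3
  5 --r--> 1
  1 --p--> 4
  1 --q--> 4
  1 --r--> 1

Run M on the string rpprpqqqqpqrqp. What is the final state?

start at 3
read 'r': 3 → 1
read 'p': 1 → 4
read 'p': 4 → 4
read 'r': 4 → 5
read 'p': 5 → 4
read 'q': 4 → 5
read 'q': 5 → 3
read 'q': 3 → 0
read 'q': 0 → 2
read 'p': 2 → 4
read 'q': 4 → 5
read 'r': 5 → 1
read 'q': 1 → 4
read 'p': 4 → 4

4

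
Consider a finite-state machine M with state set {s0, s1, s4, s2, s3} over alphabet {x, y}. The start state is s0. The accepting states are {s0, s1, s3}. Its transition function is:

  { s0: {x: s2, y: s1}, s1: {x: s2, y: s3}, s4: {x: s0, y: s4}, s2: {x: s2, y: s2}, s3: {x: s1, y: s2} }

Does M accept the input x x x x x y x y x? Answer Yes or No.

No

Trace: s0 -x-> s2 -x-> s2 -x-> s2 -x-> s2 -x-> s2 -y-> s2 -x-> s2 -y-> s2 -x-> s2
End state s2 is not accepting.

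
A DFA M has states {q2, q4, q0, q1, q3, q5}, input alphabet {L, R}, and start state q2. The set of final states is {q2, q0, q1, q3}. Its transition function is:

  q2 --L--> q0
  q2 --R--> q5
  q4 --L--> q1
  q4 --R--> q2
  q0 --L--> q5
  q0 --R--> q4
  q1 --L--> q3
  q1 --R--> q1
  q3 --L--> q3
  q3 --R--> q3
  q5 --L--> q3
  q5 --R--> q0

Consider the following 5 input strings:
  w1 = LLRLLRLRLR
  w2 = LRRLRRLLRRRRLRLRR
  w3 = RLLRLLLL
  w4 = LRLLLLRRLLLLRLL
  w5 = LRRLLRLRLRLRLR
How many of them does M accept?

5

w1:
  start at q2
  read 'L': q2 → q0
  read 'L': q0 → q5
  read 'R': q5 → q0
  read 'L': q0 → q5
  read 'L': q5 → q3
  read 'R': q3 → q3
  read 'L': q3 → q3
  read 'R': q3 → q3
  read 'L': q3 → q3
  read 'R': q3 → q3
  end q3, accepted
w2:
  start at q2
  read 'L': q2 → q0
  read 'R': q0 → q4
  read 'R': q4 → q2
  read 'L': q2 → q0
  read 'R': q0 → q4
  read 'R': q4 → q2
  read 'L': q2 → q0
  read 'L': q0 → q5
  read 'R': q5 → q0
  read 'R': q0 → q4
  read 'R': q4 → q2
  read 'R': q2 → q5
  read 'L': q5 → q3
  read 'R': q3 → q3
  read 'L': q3 → q3
  read 'R': q3 → q3
  read 'R': q3 → q3
  end q3, accepted
w3:
  start at q2
  read 'R': q2 → q5
  read 'L': q5 → q3
  read 'L': q3 → q3
  read 'R': q3 → q3
  read 'L': q3 → q3
  read 'L': q3 → q3
  read 'L': q3 → q3
  read 'L': q3 → q3
  end q3, accepted
w4:
  start at q2
  read 'L': q2 → q0
  read 'R': q0 → q4
  read 'L': q4 → q1
  read 'L': q1 → q3
  read 'L': q3 → q3
  read 'L': q3 → q3
  read 'R': q3 → q3
  read 'R': q3 → q3
  read 'L': q3 → q3
  read 'L': q3 → q3
  read 'L': q3 → q3
  read 'L': q3 → q3
  read 'R': q3 → q3
  read 'L': q3 → q3
  read 'L': q3 → q3
  end q3, accepted
w5:
  start at q2
  read 'L': q2 → q0
  read 'R': q0 → q4
  read 'R': q4 → q2
  read 'L': q2 → q0
  read 'L': q0 → q5
  read 'R': q5 → q0
  read 'L': q0 → q5
  read 'R': q5 → q0
  read 'L': q0 → q5
  read 'R': q5 → q0
  read 'L': q0 → q5
  read 'R': q5 → q0
  read 'L': q0 → q5
  read 'R': q5 → q0
  end q0, accepted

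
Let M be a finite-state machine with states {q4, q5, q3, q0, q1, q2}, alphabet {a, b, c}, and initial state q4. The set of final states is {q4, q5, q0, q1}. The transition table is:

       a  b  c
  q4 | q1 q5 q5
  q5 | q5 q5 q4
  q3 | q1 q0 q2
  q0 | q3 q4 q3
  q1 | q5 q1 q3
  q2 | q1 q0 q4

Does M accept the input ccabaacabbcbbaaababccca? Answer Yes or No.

Yes

q4 → q5 → q4 → q1 → q1 → q5 → q5 → q4 → q1 → q1 → q1 → q3 → q0 → q4 → q1 → q5 → q5 → q5 → q5 → q5 → q4 → q5 → q4 → q1
End state q1 is accepting.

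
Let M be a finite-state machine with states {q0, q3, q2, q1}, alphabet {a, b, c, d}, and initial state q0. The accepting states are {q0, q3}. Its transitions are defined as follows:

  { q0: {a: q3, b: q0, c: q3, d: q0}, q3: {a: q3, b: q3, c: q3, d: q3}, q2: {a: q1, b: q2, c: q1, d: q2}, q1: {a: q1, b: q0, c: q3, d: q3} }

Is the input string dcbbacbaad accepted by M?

Yes

Trace: q0 -d-> q0 -c-> q3 -b-> q3 -b-> q3 -a-> q3 -c-> q3 -b-> q3 -a-> q3 -a-> q3 -d-> q3
End state q3 is accepting.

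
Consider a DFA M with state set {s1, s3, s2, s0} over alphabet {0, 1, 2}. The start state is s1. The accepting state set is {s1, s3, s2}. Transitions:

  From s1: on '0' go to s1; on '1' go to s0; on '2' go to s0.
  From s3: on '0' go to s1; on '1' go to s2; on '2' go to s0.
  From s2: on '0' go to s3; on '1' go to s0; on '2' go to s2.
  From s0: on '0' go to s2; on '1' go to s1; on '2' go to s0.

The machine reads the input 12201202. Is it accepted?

Yes

s1 → s0 → s0 → s0 → s2 → s0 → s0 → s2 → s2
End state s2 is accepting.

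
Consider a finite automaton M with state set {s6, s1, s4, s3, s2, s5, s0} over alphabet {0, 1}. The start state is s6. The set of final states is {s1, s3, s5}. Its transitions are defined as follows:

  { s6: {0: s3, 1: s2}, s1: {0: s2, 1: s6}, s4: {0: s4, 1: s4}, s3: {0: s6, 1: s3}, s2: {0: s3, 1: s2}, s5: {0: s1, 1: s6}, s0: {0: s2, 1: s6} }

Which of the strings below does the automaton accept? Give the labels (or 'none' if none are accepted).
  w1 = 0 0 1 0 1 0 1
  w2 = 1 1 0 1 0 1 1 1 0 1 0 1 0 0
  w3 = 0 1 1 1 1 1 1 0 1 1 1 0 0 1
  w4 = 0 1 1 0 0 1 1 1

w4

w1:
  start at s6
  read '0': s6 → s3
  read '0': s3 → s6
  read '1': s6 → s2
  read '0': s2 → s3
  read '1': s3 → s3
  read '0': s3 → s6
  read '1': s6 → s2
  end s2, rejected
w2:
  start at s6
  read '1': s6 → s2
  read '1': s2 → s2
  read '0': s2 → s3
  read '1': s3 → s3
  read '0': s3 → s6
  read '1': s6 → s2
  read '1': s2 → s2
  read '1': s2 → s2
  read '0': s2 → s3
  read '1': s3 → s3
  read '0': s3 → s6
  read '1': s6 → s2
  read '0': s2 → s3
  read '0': s3 → s6
  end s6, rejected
w3:
  start at s6
  read '0': s6 → s3
  read '1': s3 → s3
  read '1': s3 → s3
  read '1': s3 → s3
  read '1': s3 → s3
  read '1': s3 → s3
  read '1': s3 → s3
  read '0': s3 → s6
  read '1': s6 → s2
  read '1': s2 → s2
  read '1': s2 → s2
  read '0': s2 → s3
  read '0': s3 → s6
  read '1': s6 → s2
  end s2, rejected
w4:
  start at s6
  read '0': s6 → s3
  read '1': s3 → s3
  read '1': s3 → s3
  read '0': s3 → s6
  read '0': s6 → s3
  read '1': s3 → s3
  read '1': s3 → s3
  read '1': s3 → s3
  end s3, accepted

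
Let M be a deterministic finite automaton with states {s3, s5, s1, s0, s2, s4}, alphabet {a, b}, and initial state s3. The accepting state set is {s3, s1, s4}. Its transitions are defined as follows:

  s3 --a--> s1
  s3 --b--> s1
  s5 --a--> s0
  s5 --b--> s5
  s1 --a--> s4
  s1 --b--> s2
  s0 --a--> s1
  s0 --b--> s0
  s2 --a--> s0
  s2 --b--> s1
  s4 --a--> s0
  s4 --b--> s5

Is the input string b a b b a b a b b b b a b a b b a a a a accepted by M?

Trace: s3 -b-> s1 -a-> s4 -b-> s5 -b-> s5 -a-> s0 -b-> s0 -a-> s1 -b-> s2 -b-> s1 -b-> s2 -b-> s1 -a-> s4 -b-> s5 -a-> s0 -b-> s0 -b-> s0 -a-> s1 -a-> s4 -a-> s0 -a-> s1
End state s1 is accepting.

Yes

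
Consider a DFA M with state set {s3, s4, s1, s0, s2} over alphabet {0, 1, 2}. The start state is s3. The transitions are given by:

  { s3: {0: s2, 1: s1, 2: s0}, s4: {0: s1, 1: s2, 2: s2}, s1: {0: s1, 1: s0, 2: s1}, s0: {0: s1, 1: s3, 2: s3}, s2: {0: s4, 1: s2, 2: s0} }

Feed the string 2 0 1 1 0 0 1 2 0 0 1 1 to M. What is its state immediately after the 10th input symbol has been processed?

Trace: s3 -2-> s0 -0-> s1 -1-> s0 -1-> s3 -0-> s2 -0-> s4 -1-> s2 -2-> s0 -0-> s1 -0-> s1
After 10 symbols: s1.

s1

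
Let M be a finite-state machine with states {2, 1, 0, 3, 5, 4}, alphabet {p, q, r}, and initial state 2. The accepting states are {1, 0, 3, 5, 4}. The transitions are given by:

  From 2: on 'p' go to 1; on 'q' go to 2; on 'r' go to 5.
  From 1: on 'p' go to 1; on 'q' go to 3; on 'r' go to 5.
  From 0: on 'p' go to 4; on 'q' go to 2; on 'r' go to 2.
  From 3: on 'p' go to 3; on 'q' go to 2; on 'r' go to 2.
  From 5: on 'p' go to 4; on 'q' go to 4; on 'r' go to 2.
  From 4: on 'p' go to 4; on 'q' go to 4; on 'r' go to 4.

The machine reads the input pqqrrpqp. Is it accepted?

Yes

2 → 1 → 3 → 2 → 5 → 2 → 1 → 3 → 3
End state 3 is accepting.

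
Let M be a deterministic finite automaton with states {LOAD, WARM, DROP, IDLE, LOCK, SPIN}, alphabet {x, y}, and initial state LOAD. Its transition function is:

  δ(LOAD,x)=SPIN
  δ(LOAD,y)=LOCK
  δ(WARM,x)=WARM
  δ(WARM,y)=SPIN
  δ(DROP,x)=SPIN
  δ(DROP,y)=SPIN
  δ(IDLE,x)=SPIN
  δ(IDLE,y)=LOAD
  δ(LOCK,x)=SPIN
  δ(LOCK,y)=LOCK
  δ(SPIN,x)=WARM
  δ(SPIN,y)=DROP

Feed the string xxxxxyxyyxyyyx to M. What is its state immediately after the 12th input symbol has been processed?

start at LOAD
read 'x': LOAD → SPIN
read 'x': SPIN → WARM
read 'x': WARM → WARM
read 'x': WARM → WARM
read 'x': WARM → WARM
read 'y': WARM → SPIN
read 'x': SPIN → WARM
read 'y': WARM → SPIN
read 'y': SPIN → DROP
read 'x': DROP → SPIN
read 'y': SPIN → DROP
read 'y': DROP → SPIN
After 12 symbols: SPIN.

SPIN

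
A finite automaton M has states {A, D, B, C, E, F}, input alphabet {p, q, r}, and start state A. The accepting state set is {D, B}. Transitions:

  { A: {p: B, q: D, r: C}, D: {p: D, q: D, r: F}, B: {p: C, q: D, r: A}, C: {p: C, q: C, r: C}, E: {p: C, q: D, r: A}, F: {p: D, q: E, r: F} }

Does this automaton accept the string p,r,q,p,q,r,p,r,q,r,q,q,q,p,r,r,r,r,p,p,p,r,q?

A → B → A → D → D → D → F → D → F → E → A → D → D → D → D → F → F → F → F → D → D → D → F → E
End state E is not accepting.

No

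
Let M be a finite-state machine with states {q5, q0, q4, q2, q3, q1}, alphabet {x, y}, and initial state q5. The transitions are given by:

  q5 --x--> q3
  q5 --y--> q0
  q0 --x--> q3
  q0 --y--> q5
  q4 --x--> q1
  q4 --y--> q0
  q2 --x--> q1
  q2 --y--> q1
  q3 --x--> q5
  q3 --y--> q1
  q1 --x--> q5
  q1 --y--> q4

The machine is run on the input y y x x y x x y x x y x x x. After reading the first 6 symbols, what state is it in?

Trace: q5 -y-> q0 -y-> q5 -x-> q3 -x-> q5 -y-> q0 -x-> q3
After 6 symbols: q3.

q3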